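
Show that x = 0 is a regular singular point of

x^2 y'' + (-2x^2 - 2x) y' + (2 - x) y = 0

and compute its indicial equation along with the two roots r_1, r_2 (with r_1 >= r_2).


Divide by x^2 to reach normal form y'' + P_1(x) y' + P_2(x) y = 0 with P_1(x) = -2 - 2/x and P_2(x) = -1/x + 2/x^2.
x = 0 is a singular point because the y'-coefficient -2 - 2/x has a pole at x = 0 and the y-coefficient -1/x + 2/x^2 has a pole at x = 0.
It is a regular singular point because x P_1(x) = p(x) = -2x - 2 and x^2 P_2(x) = q(x) = 2 - x are polynomials, hence analytic at x = 0.
p(0) = -2,  q(0) = 2.
Indicial equation: r(r-1) + p(0) r + q(0) = 0, i.e. r^2 + (p(0) - 1) r + q(0) = 0, i.e. r^2 - 3 r + 2 = 0.
Discriminant: (-3)^2 - 4(2) = 1, so r = (3 ± 1)/2.
Solving: r_1 = 2, r_2 = 1.

indicial: r^2 - 3 r + 2 = 0; roots r_1 = 2, r_2 = 1


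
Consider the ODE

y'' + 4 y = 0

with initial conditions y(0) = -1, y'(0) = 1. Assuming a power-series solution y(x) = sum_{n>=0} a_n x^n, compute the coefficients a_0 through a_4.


Ansatz: y(x) = sum_{n>=0} a_n x^n, so y'(x) = sum_{n>=1} n a_n x^(n-1) and y''(x) = sum_{n>=2} n(n-1) a_n x^(n-2).
Substitute into P(x) y'' + Q(x) y' + R(x) y = 0 with P(x) = 1, Q(x) = 0, R(x) = 4, and match powers of x.
Initial conditions: a_0 = -1, a_1 = 1.
Setting the coefficient of each power of x to zero and solving order by order (substituting the coefficients already found):
  x^0: 2 a_2 + 4 a_0 = 0  ->  2 a_2 = -4 a_0 = 4  ->  a_2 = 2
  x^1: 6 a_3 + 4 a_1 = 0  ->  6 a_3 = -4 a_1 = -4  ->  a_3 = -2/3
  x^2: 12 a_4 + 4 a_2 = 0  ->  12 a_4 = -4 a_2 = -8  ->  a_4 = -2/3
Truncated series: y(x) = -1 + x + 2 x^2 - (2/3) x^3 - (2/3) x^4 + O(x^5).

a_0 = -1; a_1 = 1; a_2 = 2; a_3 = -2/3; a_4 = -2/3


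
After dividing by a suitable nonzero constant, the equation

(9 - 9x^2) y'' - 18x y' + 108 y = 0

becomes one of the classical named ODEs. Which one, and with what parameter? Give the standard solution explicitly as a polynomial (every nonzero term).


All three coefficients share the factor 9; dividing through by 9 gives  (1 - x^2) y'' - 2x y' + 12 y = 0.
This matches the Legendre equation (1 - x^2) y'' - 2x y' + n(n+1) y = 0 (note the -2x y' term) with n(n+1) = 12, so n = 3; the polynomial solution is P_3(x).
With y = sum_k a_k x^k, matching x^k gives (k+2)(k+1) a_{k+2} = [k(k+1) - n(n+1)] a_k = (k - 3)(k + 4) a_k. The right side vanishes at k = 3, so the series with the parity of 3 terminates at degree 3.
Standard normalization (P_n(1) = 1): leading coefficient (2n)!/(2^n (n!)^2) = 720/(8*36) = 5/2, so a_3 = 5/2. Work downward with a_k = (k+1)(k+2) a_{k+2} / ((k - 3)(k + 4)):
  a_1 = (2)(3)(5/2) / ((1 - 3)(1 + 4)) = 15/(-10) = -3/2
Hence P_3(x) = 5 x^3/2 - 3 x/2.

P_3(x); series = 5 x^3/2 - 3 x/2


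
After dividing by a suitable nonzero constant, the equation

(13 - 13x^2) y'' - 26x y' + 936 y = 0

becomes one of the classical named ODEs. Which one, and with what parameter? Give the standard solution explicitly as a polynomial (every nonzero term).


All three coefficients share the factor 13; dividing through by 13 gives  (1 - x^2) y'' - 2x y' + 72 y = 0.
This matches the Legendre equation (1 - x^2) y'' - 2x y' + n(n+1) y = 0 (note the -2x y' term) with n(n+1) = 72, so n = 8; the polynomial solution is P_8(x).
With y = sum_k a_k x^k, matching x^k gives (k+2)(k+1) a_{k+2} = [k(k+1) - n(n+1)] a_k = (k - 8)(k + 9) a_k. The right side vanishes at k = 8, so the series with the parity of 8 terminates at degree 8.
Standard normalization (P_n(1) = 1): leading coefficient (2n)!/(2^n (n!)^2) = 20922789888000/(256*1625702400) = 6435/128, so a_8 = 6435/128. Work downward with a_k = (k+1)(k+2) a_{k+2} / ((k - 8)(k + 9)):
  a_6 = (7)(8)(6435/128) / ((6 - 8)(6 + 9)) = (45045/16)/(-30) = -3003/32
  a_4 = (5)(6)(-3003/32) / ((4 - 8)(4 + 9)) = (-45045/16)/(-52) = 3465/64
  a_2 = (3)(4)(3465/64) / ((2 - 8)(2 + 9)) = (10395/16)/(-66) = -315/32
  a_0 = (1)(2)(-315/32) / ((0 - 8)(0 + 9)) = (-315/16)/(-72) = 35/128
Hence P_8(x) = 6435 x^8/128 - 3003 x^6/32 + 3465 x^4/64 - 315 x^2/32 + 35/128.

P_8(x); series = 6435 x^8/128 - 3003 x^6/32 + 3465 x^4/64 - 315 x^2/32 + 35/128


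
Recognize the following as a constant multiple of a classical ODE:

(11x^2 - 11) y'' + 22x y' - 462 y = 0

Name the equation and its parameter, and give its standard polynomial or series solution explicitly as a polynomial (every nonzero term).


All three coefficients share the factor -11; dividing through by -11 gives  (1 - x^2) y'' - 2x y' + 42 y = 0.
This matches the Legendre equation (1 - x^2) y'' - 2x y' + n(n+1) y = 0 (note the -2x y' term) with n(n+1) = 42, so n = 6; the polynomial solution is P_6(x).
With y = sum_k a_k x^k, matching x^k gives (k+2)(k+1) a_{k+2} = [k(k+1) - n(n+1)] a_k = (k - 6)(k + 7) a_k. The right side vanishes at k = 6, so the series with the parity of 6 terminates at degree 6.
Standard normalization (P_n(1) = 1): leading coefficient (2n)!/(2^n (n!)^2) = 479001600/(64*518400) = 231/16, so a_6 = 231/16. Work downward with a_k = (k+1)(k+2) a_{k+2} / ((k - 6)(k + 7)):
  a_4 = (5)(6)(231/16) / ((4 - 6)(4 + 7)) = (3465/8)/(-22) = -315/16
  a_2 = (3)(4)(-315/16) / ((2 - 6)(2 + 7)) = (-945/4)/(-36) = 105/16
  a_0 = (1)(2)(105/16) / ((0 - 6)(0 + 7)) = (105/8)/(-42) = -5/16
Hence P_6(x) = 231 x^6/16 - 315 x^4/16 + 105 x^2/16 - 5/16.

P_6(x); series = 231 x^6/16 - 315 x^4/16 + 105 x^2/16 - 5/16


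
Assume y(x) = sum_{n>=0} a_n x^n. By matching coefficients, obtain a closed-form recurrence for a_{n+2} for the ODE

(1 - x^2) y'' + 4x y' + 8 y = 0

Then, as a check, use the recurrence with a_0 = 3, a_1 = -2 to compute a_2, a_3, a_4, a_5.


Substitute y = sum_n a_n x^n.
(1 - 1 x^2) y'' contributes (n+2)(n+1) a_{n+2} - n(n-1) a_n at x^n.
4 x y'(x) contributes 4 n a_n at x^n.
8 y(x) contributes 8 a_n at x^n.
Matching x^n: (n+2)(n+1) a_{n+2} + (-n(n-1) + 4 n + 8) a_n = 0.
Thus a_{n+2} = (n(n-1) - 4 n - 8) / ((n+1)(n+2)) * a_n.

Check with a_0 = 3, a_1 = -2 (apply the recurrence for n = 0, 1, 2, 3): a_0 = 3, a_1 = -2, a_2 = -12, a_3 = 4, a_4 = 14, a_5 = -14/5.

a_(n+2) = (n(n-1) - 4 n - 8) / ((n+1)(n+2)) * a_n; check: a_0 = 3, a_1 = -2, a_2 = -12, a_3 = 4, a_4 = 14, a_5 = -14/5


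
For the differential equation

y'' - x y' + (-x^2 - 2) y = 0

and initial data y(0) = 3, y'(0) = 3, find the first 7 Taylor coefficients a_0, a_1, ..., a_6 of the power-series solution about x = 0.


Ansatz: y(x) = sum_{n>=0} a_n x^n, so y'(x) = sum_{n>=1} n a_n x^(n-1) and y''(x) = sum_{n>=2} n(n-1) a_n x^(n-2).
Substitute into P(x) y'' + Q(x) y' + R(x) y = 0 with P(x) = 1, Q(x) = -x, R(x) = -x^2 - 2, and match powers of x.
Initial conditions: a_0 = 3, a_1 = 3.
Setting the coefficient of each power of x to zero and solving order by order (substituting the coefficients already found):
  x^0: 2 a_2 - 2 a_0 = 0  ->  2 a_2 = 2 a_0 = 6  ->  a_2 = 3
  x^1: 6 a_3 - 3 a_1 = 0  ->  6 a_3 = 3 a_1 = 9  ->  a_3 = 3/2
  x^2: 12 a_4 - 4 a_2 - a_0 = 0  ->  12 a_4 = 4 a_2 + a_0 = 15  ->  a_4 = 5/4
  x^3: 20 a_5 - 5 a_3 - a_1 = 0  ->  20 a_5 = 5 a_3 + a_1 = 21/2  ->  a_5 = 21/40
  x^4: 30 a_6 - 6 a_4 - a_2 = 0  ->  30 a_6 = 6 a_4 + a_2 = 21/2  ->  a_6 = 7/20
Truncated series: y(x) = 3 + 3 x + 3 x^2 + (3/2) x^3 + (5/4) x^4 + (21/40) x^5 + (7/20) x^6 + O(x^7).

a_0 = 3; a_1 = 3; a_2 = 3; a_3 = 3/2; a_4 = 5/4; a_5 = 21/40; a_6 = 7/20


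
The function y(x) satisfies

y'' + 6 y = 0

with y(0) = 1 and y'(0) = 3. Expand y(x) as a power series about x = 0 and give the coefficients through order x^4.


Ansatz: y(x) = sum_{n>=0} a_n x^n, so y'(x) = sum_{n>=1} n a_n x^(n-1) and y''(x) = sum_{n>=2} n(n-1) a_n x^(n-2).
Substitute into P(x) y'' + Q(x) y' + R(x) y = 0 with P(x) = 1, Q(x) = 0, R(x) = 6, and match powers of x.
Initial conditions: a_0 = 1, a_1 = 3.
Setting the coefficient of each power of x to zero and solving order by order (substituting the coefficients already found):
  x^0: 2 a_2 + 6 a_0 = 0  ->  2 a_2 = -6 a_0 = -6  ->  a_2 = -3
  x^1: 6 a_3 + 6 a_1 = 0  ->  6 a_3 = -6 a_1 = -18  ->  a_3 = -3
  x^2: 12 a_4 + 6 a_2 = 0  ->  12 a_4 = -6 a_2 = 18  ->  a_4 = 3/2
Truncated series: y(x) = 1 + 3 x - 3 x^2 - 3 x^3 + (3/2) x^4 + O(x^5).

a_0 = 1; a_1 = 3; a_2 = -3; a_3 = -3; a_4 = 3/2


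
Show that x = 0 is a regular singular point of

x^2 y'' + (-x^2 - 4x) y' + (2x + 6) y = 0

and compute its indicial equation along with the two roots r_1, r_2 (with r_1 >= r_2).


Divide by x^2 to reach normal form y'' + P_1(x) y' + P_2(x) y = 0 with P_1(x) = -1 - 4/x and P_2(x) = 2/x + 6/x^2.
x = 0 is a singular point because the y'-coefficient -1 - 4/x has a pole at x = 0 and the y-coefficient 2/x + 6/x^2 has a pole at x = 0.
It is a regular singular point because x P_1(x) = p(x) = -x - 4 and x^2 P_2(x) = q(x) = 2x + 6 are polynomials, hence analytic at x = 0.
p(0) = -4,  q(0) = 6.
Indicial equation: r(r-1) + p(0) r + q(0) = 0, i.e. r^2 + (p(0) - 1) r + q(0) = 0, i.e. r^2 - 5 r + 6 = 0.
Discriminant: (-5)^2 - 4(6) = 1, so r = (5 ± 1)/2.
Solving: r_1 = 3, r_2 = 2.

indicial: r^2 - 5 r + 6 = 0; roots r_1 = 3, r_2 = 2


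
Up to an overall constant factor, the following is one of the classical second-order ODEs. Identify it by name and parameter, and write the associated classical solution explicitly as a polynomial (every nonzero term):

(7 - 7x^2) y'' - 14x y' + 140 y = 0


All three coefficients share the factor 7; dividing through by 7 gives  (1 - x^2) y'' - 2x y' + 20 y = 0.
This matches the Legendre equation (1 - x^2) y'' - 2x y' + n(n+1) y = 0 (note the -2x y' term) with n(n+1) = 20, so n = 4; the polynomial solution is P_4(x).
With y = sum_k a_k x^k, matching x^k gives (k+2)(k+1) a_{k+2} = [k(k+1) - n(n+1)] a_k = (k - 4)(k + 5) a_k. The right side vanishes at k = 4, so the series with the parity of 4 terminates at degree 4.
Standard normalization (P_n(1) = 1): leading coefficient (2n)!/(2^n (n!)^2) = 40320/(16*576) = 35/8, so a_4 = 35/8. Work downward with a_k = (k+1)(k+2) a_{k+2} / ((k - 4)(k + 5)):
  a_2 = (3)(4)(35/8) / ((2 - 4)(2 + 5)) = (105/2)/(-14) = -15/4
  a_0 = (1)(2)(-15/4) / ((0 - 4)(0 + 5)) = (-15/2)/(-20) = 3/8
Hence P_4(x) = 35 x^4/8 - 15 x^2/4 + 3/8.

P_4(x); series = 35 x^4/8 - 15 x^2/4 + 3/8


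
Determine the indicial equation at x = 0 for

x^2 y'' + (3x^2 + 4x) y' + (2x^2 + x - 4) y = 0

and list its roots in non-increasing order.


Divide by x^2 to reach normal form y'' + P_1(x) y' + P_2(x) y = 0 with P_1(x) = 3 + 4/x and P_2(x) = 2 + 1/x - 4/x^2.
x = 0 is a singular point because the y'-coefficient 3 + 4/x has a pole at x = 0 and the y-coefficient 2 + 1/x - 4/x^2 has a pole at x = 0.
It is a regular singular point because x P_1(x) = p(x) = 3x + 4 and x^2 P_2(x) = q(x) = 2x^2 + x - 4 are polynomials, hence analytic at x = 0.
p(0) = 4,  q(0) = -4.
Indicial equation: r(r-1) + p(0) r + q(0) = 0, i.e. r^2 + (p(0) - 1) r + q(0) = 0, i.e. r^2 + 3 r - 4 = 0.
Discriminant: (3)^2 - 4(-4) = 25, so r = (-3 ± 5)/2.
Solving: r_1 = 1, r_2 = -4.

indicial: r^2 + 3 r - 4 = 0; roots r_1 = 1, r_2 = -4


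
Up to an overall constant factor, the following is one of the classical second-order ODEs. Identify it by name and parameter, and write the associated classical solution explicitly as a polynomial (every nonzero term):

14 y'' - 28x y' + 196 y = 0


All three coefficients share the factor 14; dividing through by 14 gives  y'' - 2x y' + 14 y = 0.
This matches the Hermite equation y'' - 2x y' + 2n y = 0 with 2n = 14, so n = 7; the polynomial solution is H_7(x).
With y = sum_k a_k x^k, matching x^k gives (k+2)(k+1) a_{k+2} = 2(k - n) a_k = 2(k - 7) a_k. The right side vanishes at k = 7, so the series with the parity of 7 terminates at degree 7.
Standard normalization: leading coefficient of H_n is 2^n, so a_7 = 2^7 = 128. Work downward with a_k = (k+1)(k+2) a_{k+2} / (2(k - n)):
  a_5 = (6)(7)(128) / (2(5 - 7)) = 5376/(-4) = -1344
  a_3 = (4)(5)(-1344) / (2(3 - 7)) = -26880/(-8) = 3360
  a_1 = (2)(3)(3360) / (2(1 - 7)) = 20160/(-12) = -1680
Hence H_7(x) = 128 x^7 - 1344 x^5 + 3360 x^3 - 1680 x.

H_7(x); series = 128 x^7 - 1344 x^5 + 3360 x^3 - 1680 x


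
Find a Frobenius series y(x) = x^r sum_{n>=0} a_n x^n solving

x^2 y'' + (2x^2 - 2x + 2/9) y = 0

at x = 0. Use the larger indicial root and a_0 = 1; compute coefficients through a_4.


Write in Frobenius form y'' + (p(x)/x) y' + (q(x)/x^2) y = 0:
  p(x) = 0,  q(x) = 2x^2 - 2x + 2/9.
Indicial equation: r(r-1) + (0) r + (2/9) = 0 -> roots r_1 = 2/3, r_2 = 1/3.
Take r = r_1 = 2/3. Let y(x) = x^r sum_{n>=0} a_n x^n with a_0 = 1.
Substitute y = x^r sum a_n x^n and match x^{r+n}. The recurrence is
  D(n) a_n - 2 a_{n-1} + 2 a_{n-2} = 0,  where D(n) = (r+n)(r+n-1) + (0)(r+n) + (2/9).
  a_n = [2 a_{n-1} - 2 a_{n-2}] / D(n).
Since the indicial polynomial factors as (r - r_1)(r - r_2), D(n) = (r_1 + n - r_1)(r_1 + n - r_2) = n(n + 1/3).
Evaluating step by step (a_0 = 1):
  n = 1: D(1) = 1(1 + 1/3) = 4/3; numerator = 2(1) = 2; a_1 = (2)/(4/3) = 3/2
  n = 2: D(2) = 2(2 + 1/3) = 14/3; numerator = 2(3/2) - 2(1) = 1; a_2 = (1)/(14/3) = 3/14
  n = 3: D(3) = 3(3 + 1/3) = 10; numerator = 2(3/14) - 2(3/2) = -18/7; a_3 = (-18/7)/(10) = -9/35
  n = 4: D(4) = 4(4 + 1/3) = 52/3; numerator = 2(-9/35) - 2(3/14) = -33/35; a_4 = (-33/35)/(52/3) = -99/1820

r = 2/3; a_0 = 1; a_1 = 3/2; a_2 = 3/14; a_3 = -9/35; a_4 = -99/1820


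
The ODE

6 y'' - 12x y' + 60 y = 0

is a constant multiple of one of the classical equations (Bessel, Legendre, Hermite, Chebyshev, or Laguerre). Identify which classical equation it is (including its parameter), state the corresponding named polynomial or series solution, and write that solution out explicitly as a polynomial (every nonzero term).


All three coefficients share the factor 6; dividing through by 6 gives  y'' - 2x y' + 10 y = 0.
This matches the Hermite equation y'' - 2x y' + 2n y = 0 with 2n = 10, so n = 5; the polynomial solution is H_5(x).
With y = sum_k a_k x^k, matching x^k gives (k+2)(k+1) a_{k+2} = 2(k - n) a_k = 2(k - 5) a_k. The right side vanishes at k = 5, so the series with the parity of 5 terminates at degree 5.
Standard normalization: leading coefficient of H_n is 2^n, so a_5 = 2^5 = 32. Work downward with a_k = (k+1)(k+2) a_{k+2} / (2(k - n)):
  a_3 = (4)(5)(32) / (2(3 - 5)) = 640/(-4) = -160
  a_1 = (2)(3)(-160) / (2(1 - 5)) = -960/(-8) = 120
Hence H_5(x) = 32 x^5 - 160 x^3 + 120 x.

H_5(x); series = 32 x^5 - 160 x^3 + 120 x


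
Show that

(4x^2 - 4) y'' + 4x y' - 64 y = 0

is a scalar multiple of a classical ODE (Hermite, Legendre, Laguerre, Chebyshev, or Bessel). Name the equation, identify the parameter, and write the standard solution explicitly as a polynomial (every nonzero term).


All three coefficients share the factor -4; dividing through by -4 gives  (1 - x^2) y'' - x y' + 16 y = 0.
This matches the Chebyshev equation (1 - x^2) y'' - x y' + n^2 y = 0 (note the -x y' term, not -2x y') with n^2 = 16, so n = 4; the polynomial solution is T_4(x).
With y = sum_k a_k x^k, matching x^k gives (k+2)(k+1) a_{k+2} = (k^2 - n^2) a_k = (k - 4)(k + 4) a_k. The right side vanishes at k = 4, so the series with the parity of 4 terminates at degree 4.
Standard normalization: leading coefficient of T_n is 2^(n-1), so a_4 = 2^3 = 8. Work downward with a_k = (k+1)(k+2) a_{k+2} / ((k - 4)(k + 4)):
  a_2 = (3)(4)(8) / ((2 - 4)(2 + 4)) = 96/(-12) = -8
  a_0 = (1)(2)(-8) / ((0 - 4)(0 + 4)) = -16/(-16) = 1
Hence T_4(x) = 8 x^4 - 8 x^2 + 1.

T_4(x); series = 8 x^4 - 8 x^2 + 1


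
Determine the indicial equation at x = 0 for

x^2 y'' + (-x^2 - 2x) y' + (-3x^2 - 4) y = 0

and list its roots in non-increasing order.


Divide by x^2 to reach normal form y'' + P_1(x) y' + P_2(x) y = 0 with P_1(x) = -1 - 2/x and P_2(x) = -3 - 4/x^2.
x = 0 is a singular point because the y'-coefficient -1 - 2/x has a pole at x = 0 and the y-coefficient -3 - 4/x^2 has a pole at x = 0.
It is a regular singular point because x P_1(x) = p(x) = -x - 2 and x^2 P_2(x) = q(x) = -3x^2 - 4 are polynomials, hence analytic at x = 0.
p(0) = -2,  q(0) = -4.
Indicial equation: r(r-1) + p(0) r + q(0) = 0, i.e. r^2 + (p(0) - 1) r + q(0) = 0, i.e. r^2 - 3 r - 4 = 0.
Discriminant: (-3)^2 - 4(-4) = 25, so r = (3 ± 5)/2.
Solving: r_1 = 4, r_2 = -1.

indicial: r^2 - 3 r - 4 = 0; roots r_1 = 4, r_2 = -1


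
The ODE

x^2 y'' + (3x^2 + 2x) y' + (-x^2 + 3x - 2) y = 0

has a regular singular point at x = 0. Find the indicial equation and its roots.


Divide by x^2 to reach normal form y'' + P_1(x) y' + P_2(x) y = 0 with P_1(x) = 3 + 2/x and P_2(x) = -1 + 3/x - 2/x^2.
x = 0 is a singular point because the y'-coefficient 3 + 2/x has a pole at x = 0 and the y-coefficient -1 + 3/x - 2/x^2 has a pole at x = 0.
It is a regular singular point because x P_1(x) = p(x) = 3x + 2 and x^2 P_2(x) = q(x) = -x^2 + 3x - 2 are polynomials, hence analytic at x = 0.
p(0) = 2,  q(0) = -2.
Indicial equation: r(r-1) + p(0) r + q(0) = 0, i.e. r^2 + (p(0) - 1) r + q(0) = 0, i.e. r^2 + 1 r - 2 = 0.
Discriminant: (1)^2 - 4(-2) = 9, so r = (-1 ± 3)/2.
Solving: r_1 = 1, r_2 = -2.

indicial: r^2 + 1 r - 2 = 0; roots r_1 = 1, r_2 = -2


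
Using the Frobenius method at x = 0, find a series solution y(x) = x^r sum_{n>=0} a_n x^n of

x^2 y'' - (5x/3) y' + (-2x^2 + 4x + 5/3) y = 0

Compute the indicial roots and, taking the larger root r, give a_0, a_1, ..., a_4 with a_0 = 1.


Write in Frobenius form y'' + (p(x)/x) y' + (q(x)/x^2) y = 0:
  p(x) = -5/3,  q(x) = -2x^2 + 4x + 5/3.
Indicial equation: r(r-1) + (-5/3) r + (5/3) = 0 -> roots r_1 = 5/3, r_2 = 1.
Take r = r_1 = 5/3. Let y(x) = x^r sum_{n>=0} a_n x^n with a_0 = 1.
Substitute y = x^r sum a_n x^n and match x^{r+n}. The recurrence is
  D(n) a_n + 4 a_{n-1} - 2 a_{n-2} = 0,  where D(n) = (r+n)(r+n-1) + (-5/3)(r+n) + (5/3).
  a_n = [-4 a_{n-1} + 2 a_{n-2}] / D(n).
Since the indicial polynomial factors as (r - r_1)(r - r_2), D(n) = (r_1 + n - r_1)(r_1 + n - r_2) = n(n + 2/3).
Evaluating step by step (a_0 = 1):
  n = 1: D(1) = 1(1 + 2/3) = 5/3; numerator = -4(1) = -4; a_1 = (-4)/(5/3) = -12/5
  n = 2: D(2) = 2(2 + 2/3) = 16/3; numerator = -4(-12/5) + 2(1) = 58/5; a_2 = (58/5)/(16/3) = 87/40
  n = 3: D(3) = 3(3 + 2/3) = 11; numerator = -4(87/40) + 2(-12/5) = -27/2; a_3 = (-27/2)/(11) = -27/22
  n = 4: D(4) = 4(4 + 2/3) = 56/3; numerator = -4(-27/22) + 2(87/40) = 2037/220; a_4 = (2037/220)/(56/3) = 873/1760

r = 5/3; a_0 = 1; a_1 = -12/5; a_2 = 87/40; a_3 = -27/22; a_4 = 873/1760


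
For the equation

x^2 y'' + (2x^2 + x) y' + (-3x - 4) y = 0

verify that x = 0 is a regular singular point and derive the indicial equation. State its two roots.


Divide by x^2 to reach normal form y'' + P_1(x) y' + P_2(x) y = 0 with P_1(x) = 2 + 1/x and P_2(x) = -3/x - 4/x^2.
x = 0 is a singular point because the y'-coefficient 2 + 1/x has a pole at x = 0 and the y-coefficient -3/x - 4/x^2 has a pole at x = 0.
It is a regular singular point because x P_1(x) = p(x) = 2x + 1 and x^2 P_2(x) = q(x) = -3x - 4 are polynomials, hence analytic at x = 0.
p(0) = 1,  q(0) = -4.
Indicial equation: r(r-1) + p(0) r + q(0) = 0, i.e. r^2 + (p(0) - 1) r + q(0) = 0, i.e. r^2 - 4 = 0.
Discriminant: (0)^2 - 4(-4) = 16, so r = (0 ± 4)/2.
Solving: r_1 = 2, r_2 = -2.

indicial: r^2 - 4 = 0; roots r_1 = 2, r_2 = -2


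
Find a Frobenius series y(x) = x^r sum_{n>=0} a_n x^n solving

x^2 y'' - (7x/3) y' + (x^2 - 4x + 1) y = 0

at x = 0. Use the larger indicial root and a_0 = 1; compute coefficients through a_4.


Write in Frobenius form y'' + (p(x)/x) y' + (q(x)/x^2) y = 0:
  p(x) = -7/3,  q(x) = x^2 - 4x + 1.
Indicial equation: r(r-1) + (-7/3) r + (1) = 0 -> roots r_1 = 3, r_2 = 1/3.
Take r = r_1 = 3. Let y(x) = x^r sum_{n>=0} a_n x^n with a_0 = 1.
Substitute y = x^r sum a_n x^n and match x^{r+n}. The recurrence is
  D(n) a_n - 4 a_{n-1} + 1 a_{n-2} = 0,  where D(n) = (r+n)(r+n-1) + (-7/3)(r+n) + (1).
  a_n = [4 a_{n-1} - 1 a_{n-2}] / D(n).
Since the indicial polynomial factors as (r - r_1)(r - r_2), D(n) = (r_1 + n - r_1)(r_1 + n - r_2) = n(n + 8/3).
Evaluating step by step (a_0 = 1):
  n = 1: D(1) = 1(1 + 8/3) = 11/3; numerator = 4(1) = 4; a_1 = (4)/(11/3) = 12/11
  n = 2: D(2) = 2(2 + 8/3) = 28/3; numerator = 4(12/11) - 1(1) = 37/11; a_2 = (37/11)/(28/3) = 111/308
  n = 3: D(3) = 3(3 + 8/3) = 17; numerator = 4(111/308) - 1(12/11) = 27/77; a_3 = (27/77)/(17) = 27/1309
  n = 4: D(4) = 4(4 + 8/3) = 80/3; numerator = 4(27/1309) - 1(111/308) = -1455/5236; a_4 = (-1455/5236)/(80/3) = -873/83776

r = 3; a_0 = 1; a_1 = 12/11; a_2 = 111/308; a_3 = 27/1309; a_4 = -873/83776


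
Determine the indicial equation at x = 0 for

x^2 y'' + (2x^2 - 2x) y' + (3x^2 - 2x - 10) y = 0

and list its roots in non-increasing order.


Divide by x^2 to reach normal form y'' + P_1(x) y' + P_2(x) y = 0 with P_1(x) = 2 - 2/x and P_2(x) = 3 - 2/x - 10/x^2.
x = 0 is a singular point because the y'-coefficient 2 - 2/x has a pole at x = 0 and the y-coefficient 3 - 2/x - 10/x^2 has a pole at x = 0.
It is a regular singular point because x P_1(x) = p(x) = 2x - 2 and x^2 P_2(x) = q(x) = 3x^2 - 2x - 10 are polynomials, hence analytic at x = 0.
p(0) = -2,  q(0) = -10.
Indicial equation: r(r-1) + p(0) r + q(0) = 0, i.e. r^2 + (p(0) - 1) r + q(0) = 0, i.e. r^2 - 3 r - 10 = 0.
Discriminant: (-3)^2 - 4(-10) = 49, so r = (3 ± 7)/2.
Solving: r_1 = 5, r_2 = -2.

indicial: r^2 - 3 r - 10 = 0; roots r_1 = 5, r_2 = -2


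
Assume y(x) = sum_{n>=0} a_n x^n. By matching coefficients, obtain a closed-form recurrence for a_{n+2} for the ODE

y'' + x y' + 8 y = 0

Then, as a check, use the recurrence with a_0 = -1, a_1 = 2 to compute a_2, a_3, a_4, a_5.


Substitute y = sum_n a_n x^n.
y''(x) has coefficient (n+2)(n+1) a_{n+2} at x^n;
x y'(x) has coefficient n a_n at x^n (shift);
8 y(x) has coefficient 8 a_n at x^n.
Matching x^n: (n+2)(n+1) a_{n+2} + (n + 8) a_n = 0.
Thus a_{n+2} = (-n - 8) / ((n+1)(n+2)) * a_n.

Check with a_0 = -1, a_1 = 2 (apply the recurrence for n = 0, 1, 2, 3): a_0 = -1, a_1 = 2, a_2 = 4, a_3 = -3, a_4 = -10/3, a_5 = 33/20.

a_(n+2) = (-n - 8) / ((n+1)(n+2)) * a_n; check: a_0 = -1, a_1 = 2, a_2 = 4, a_3 = -3, a_4 = -10/3, a_5 = 33/20


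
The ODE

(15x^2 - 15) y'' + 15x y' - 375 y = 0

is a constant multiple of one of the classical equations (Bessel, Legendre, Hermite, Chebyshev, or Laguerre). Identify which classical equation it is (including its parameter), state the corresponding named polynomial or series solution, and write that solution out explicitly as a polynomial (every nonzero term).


All three coefficients share the factor -15; dividing through by -15 gives  (1 - x^2) y'' - x y' + 25 y = 0.
This matches the Chebyshev equation (1 - x^2) y'' - x y' + n^2 y = 0 (note the -x y' term, not -2x y') with n^2 = 25, so n = 5; the polynomial solution is T_5(x).
With y = sum_k a_k x^k, matching x^k gives (k+2)(k+1) a_{k+2} = (k^2 - n^2) a_k = (k - 5)(k + 5) a_k. The right side vanishes at k = 5, so the series with the parity of 5 terminates at degree 5.
Standard normalization: leading coefficient of T_n is 2^(n-1), so a_5 = 2^4 = 16. Work downward with a_k = (k+1)(k+2) a_{k+2} / ((k - 5)(k + 5)):
  a_3 = (4)(5)(16) / ((3 - 5)(3 + 5)) = 320/(-16) = -20
  a_1 = (2)(3)(-20) / ((1 - 5)(1 + 5)) = -120/(-24) = 5
Hence T_5(x) = 16 x^5 - 20 x^3 + 5 x.

T_5(x); series = 16 x^5 - 20 x^3 + 5 x


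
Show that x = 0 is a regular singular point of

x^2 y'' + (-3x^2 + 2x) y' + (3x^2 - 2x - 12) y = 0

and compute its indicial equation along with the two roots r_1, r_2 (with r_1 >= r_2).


Divide by x^2 to reach normal form y'' + P_1(x) y' + P_2(x) y = 0 with P_1(x) = -3 + 2/x and P_2(x) = 3 - 2/x - 12/x^2.
x = 0 is a singular point because the y'-coefficient -3 + 2/x has a pole at x = 0 and the y-coefficient 3 - 2/x - 12/x^2 has a pole at x = 0.
It is a regular singular point because x P_1(x) = p(x) = 2 - 3x and x^2 P_2(x) = q(x) = 3x^2 - 2x - 12 are polynomials, hence analytic at x = 0.
p(0) = 2,  q(0) = -12.
Indicial equation: r(r-1) + p(0) r + q(0) = 0, i.e. r^2 + (p(0) - 1) r + q(0) = 0, i.e. r^2 + 1 r - 12 = 0.
Discriminant: (1)^2 - 4(-12) = 49, so r = (-1 ± 7)/2.
Solving: r_1 = 3, r_2 = -4.

indicial: r^2 + 1 r - 12 = 0; roots r_1 = 3, r_2 = -4


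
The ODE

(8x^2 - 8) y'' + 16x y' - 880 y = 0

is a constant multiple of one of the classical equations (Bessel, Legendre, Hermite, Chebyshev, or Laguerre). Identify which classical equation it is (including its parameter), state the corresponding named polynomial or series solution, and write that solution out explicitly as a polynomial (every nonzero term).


All three coefficients share the factor -8; dividing through by -8 gives  (1 - x^2) y'' - 2x y' + 110 y = 0.
This matches the Legendre equation (1 - x^2) y'' - 2x y' + n(n+1) y = 0 (note the -2x y' term) with n(n+1) = 110, so n = 10; the polynomial solution is P_10(x).
With y = sum_k a_k x^k, matching x^k gives (k+2)(k+1) a_{k+2} = [k(k+1) - n(n+1)] a_k = (k - 10)(k + 11) a_k. The right side vanishes at k = 10, so the series with the parity of 10 terminates at degree 10.
Standard normalization (P_n(1) = 1): leading coefficient (2n)!/(2^n (n!)^2) = 2432902008176640000/(1024*13168189440000) = 46189/256, so a_10 = 46189/256. Work downward with a_k = (k+1)(k+2) a_{k+2} / ((k - 10)(k + 11)):
  a_8 = (9)(10)(46189/256) / ((8 - 10)(8 + 11)) = (2078505/128)/(-38) = -109395/256
  a_6 = (7)(8)(-109395/256) / ((6 - 10)(6 + 11)) = (-765765/32)/(-68) = 45045/128
  a_4 = (5)(6)(45045/128) / ((4 - 10)(4 + 11)) = (675675/64)/(-90) = -15015/128
  a_2 = (3)(4)(-15015/128) / ((2 - 10)(2 + 11)) = (-45045/32)/(-104) = 3465/256
  a_0 = (1)(2)(3465/256) / ((0 - 10)(0 + 11)) = (3465/128)/(-110) = -63/256
Hence P_10(x) = 46189 x^10/256 - 109395 x^8/256 + 45045 x^6/128 - 15015 x^4/128 + 3465 x^2/256 - 63/256.

P_10(x); series = 46189 x^10/256 - 109395 x^8/256 + 45045 x^6/128 - 15015 x^4/128 + 3465 x^2/256 - 63/256


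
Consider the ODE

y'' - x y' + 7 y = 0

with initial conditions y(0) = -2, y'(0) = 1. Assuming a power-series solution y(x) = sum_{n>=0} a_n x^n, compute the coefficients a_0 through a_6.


Ansatz: y(x) = sum_{n>=0} a_n x^n, so y'(x) = sum_{n>=1} n a_n x^(n-1) and y''(x) = sum_{n>=2} n(n-1) a_n x^(n-2).
Substitute into P(x) y'' + Q(x) y' + R(x) y = 0 with P(x) = 1, Q(x) = -x, R(x) = 7, and match powers of x.
Initial conditions: a_0 = -2, a_1 = 1.
Setting the coefficient of each power of x to zero and solving order by order (substituting the coefficients already found):
  x^0: 2 a_2 + 7 a_0 = 0  ->  2 a_2 = -7 a_0 = 14  ->  a_2 = 7
  x^1: 6 a_3 + 6 a_1 = 0  ->  6 a_3 = -6 a_1 = -6  ->  a_3 = -1
  x^2: 12 a_4 + 5 a_2 = 0  ->  12 a_4 = -5 a_2 = -35  ->  a_4 = -35/12
  x^3: 20 a_5 + 4 a_3 = 0  ->  20 a_5 = -4 a_3 = 4  ->  a_5 = 1/5
  x^4: 30 a_6 + 3 a_4 = 0  ->  30 a_6 = -3 a_4 = 35/4  ->  a_6 = 7/24
Truncated series: y(x) = -2 + x + 7 x^2 - x^3 - (35/12) x^4 + (1/5) x^5 + (7/24) x^6 + O(x^7).

a_0 = -2; a_1 = 1; a_2 = 7; a_3 = -1; a_4 = -35/12; a_5 = 1/5; a_6 = 7/24


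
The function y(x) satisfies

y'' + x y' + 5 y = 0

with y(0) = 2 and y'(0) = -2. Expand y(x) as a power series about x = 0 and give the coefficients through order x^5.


Ansatz: y(x) = sum_{n>=0} a_n x^n, so y'(x) = sum_{n>=1} n a_n x^(n-1) and y''(x) = sum_{n>=2} n(n-1) a_n x^(n-2).
Substitute into P(x) y'' + Q(x) y' + R(x) y = 0 with P(x) = 1, Q(x) = x, R(x) = 5, and match powers of x.
Initial conditions: a_0 = 2, a_1 = -2.
Setting the coefficient of each power of x to zero and solving order by order (substituting the coefficients already found):
  x^0: 2 a_2 + 5 a_0 = 0  ->  2 a_2 = -5 a_0 = -10  ->  a_2 = -5
  x^1: 6 a_3 + 6 a_1 = 0  ->  6 a_3 = -6 a_1 = 12  ->  a_3 = 2
  x^2: 12 a_4 + 7 a_2 = 0  ->  12 a_4 = -7 a_2 = 35  ->  a_4 = 35/12
  x^3: 20 a_5 + 8 a_3 = 0  ->  20 a_5 = -8 a_3 = -16  ->  a_5 = -4/5
Truncated series: y(x) = 2 - 2 x - 5 x^2 + 2 x^3 + (35/12) x^4 - (4/5) x^5 + O(x^6).

a_0 = 2; a_1 = -2; a_2 = -5; a_3 = 2; a_4 = 35/12; a_5 = -4/5


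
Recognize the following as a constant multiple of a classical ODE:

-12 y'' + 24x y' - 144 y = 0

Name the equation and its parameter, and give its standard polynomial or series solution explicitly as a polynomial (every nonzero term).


All three coefficients share the factor -12; dividing through by -12 gives  y'' - 2x y' + 12 y = 0.
This matches the Hermite equation y'' - 2x y' + 2n y = 0 with 2n = 12, so n = 6; the polynomial solution is H_6(x).
With y = sum_k a_k x^k, matching x^k gives (k+2)(k+1) a_{k+2} = 2(k - n) a_k = 2(k - 6) a_k. The right side vanishes at k = 6, so the series with the parity of 6 terminates at degree 6.
Standard normalization: leading coefficient of H_n is 2^n, so a_6 = 2^6 = 64. Work downward with a_k = (k+1)(k+2) a_{k+2} / (2(k - n)):
  a_4 = (5)(6)(64) / (2(4 - 6)) = 1920/(-4) = -480
  a_2 = (3)(4)(-480) / (2(2 - 6)) = -5760/(-8) = 720
  a_0 = (1)(2)(720) / (2(0 - 6)) = 1440/(-12) = -120
Hence H_6(x) = 64 x^6 - 480 x^4 + 720 x^2 - 120.

H_6(x); series = 64 x^6 - 480 x^4 + 720 x^2 - 120


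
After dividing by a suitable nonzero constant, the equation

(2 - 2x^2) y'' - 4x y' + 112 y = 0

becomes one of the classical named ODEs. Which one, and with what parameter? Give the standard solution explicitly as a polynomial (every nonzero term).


All three coefficients share the factor 2; dividing through by 2 gives  (1 - x^2) y'' - 2x y' + 56 y = 0.
This matches the Legendre equation (1 - x^2) y'' - 2x y' + n(n+1) y = 0 (note the -2x y' term) with n(n+1) = 56, so n = 7; the polynomial solution is P_7(x).
With y = sum_k a_k x^k, matching x^k gives (k+2)(k+1) a_{k+2} = [k(k+1) - n(n+1)] a_k = (k - 7)(k + 8) a_k. The right side vanishes at k = 7, so the series with the parity of 7 terminates at degree 7.
Standard normalization (P_n(1) = 1): leading coefficient (2n)!/(2^n (n!)^2) = 87178291200/(128*25401600) = 429/16, so a_7 = 429/16. Work downward with a_k = (k+1)(k+2) a_{k+2} / ((k - 7)(k + 8)):
  a_5 = (6)(7)(429/16) / ((5 - 7)(5 + 8)) = (9009/8)/(-26) = -693/16
  a_3 = (4)(5)(-693/16) / ((3 - 7)(3 + 8)) = (-3465/4)/(-44) = 315/16
  a_1 = (2)(3)(315/16) / ((1 - 7)(1 + 8)) = (945/8)/(-54) = -35/16
Hence P_7(x) = 429 x^7/16 - 693 x^5/16 + 315 x^3/16 - 35 x/16.

P_7(x); series = 429 x^7/16 - 693 x^5/16 + 315 x^3/16 - 35 x/16


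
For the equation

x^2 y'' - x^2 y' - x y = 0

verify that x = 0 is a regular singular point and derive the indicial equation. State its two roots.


Divide by x^2 to reach normal form y'' + P_1(x) y' + P_2(x) y = 0 with P_1(x) = -1 and P_2(x) = -1/x.
x = 0 is a singular point because the y-coefficient -1/x has a pole at x = 0.
It is a regular singular point because x P_1(x) = p(x) = -x and x^2 P_2(x) = q(x) = -x are polynomials, hence analytic at x = 0.
p(0) = 0,  q(0) = 0.
Indicial equation: r(r-1) + p(0) r + q(0) = 0, i.e. r^2 + (p(0) - 1) r + q(0) = 0, i.e. r^2 - 1 r = 0.
Discriminant: (-1)^2 - 4(0) = 1, so r = (1 ± 1)/2.
Solving: r_1 = 1, r_2 = 0.

indicial: r^2 - 1 r = 0; roots r_1 = 1, r_2 = 0


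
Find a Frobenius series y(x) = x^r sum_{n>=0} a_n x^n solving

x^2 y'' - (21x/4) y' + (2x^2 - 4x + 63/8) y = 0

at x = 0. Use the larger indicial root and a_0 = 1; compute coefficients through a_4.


Write in Frobenius form y'' + (p(x)/x) y' + (q(x)/x^2) y = 0:
  p(x) = -21/4,  q(x) = 2x^2 - 4x + 63/8.
Indicial equation: r(r-1) + (-21/4) r + (63/8) = 0 -> roots r_1 = 9/2, r_2 = 7/4.
Take r = r_1 = 9/2. Let y(x) = x^r sum_{n>=0} a_n x^n with a_0 = 1.
Substitute y = x^r sum a_n x^n and match x^{r+n}. The recurrence is
  D(n) a_n - 4 a_{n-1} + 2 a_{n-2} = 0,  where D(n) = (r+n)(r+n-1) + (-21/4)(r+n) + (63/8).
  a_n = [4 a_{n-1} - 2 a_{n-2}] / D(n).
Since the indicial polynomial factors as (r - r_1)(r - r_2), D(n) = (r_1 + n - r_1)(r_1 + n - r_2) = n(n + 11/4).
Evaluating step by step (a_0 = 1):
  n = 1: D(1) = 1(1 + 11/4) = 15/4; numerator = 4(1) = 4; a_1 = (4)/(15/4) = 16/15
  n = 2: D(2) = 2(2 + 11/4) = 19/2; numerator = 4(16/15) - 2(1) = 34/15; a_2 = (34/15)/(19/2) = 68/285
  n = 3: D(3) = 3(3 + 11/4) = 69/4; numerator = 4(68/285) - 2(16/15) = -112/95; a_3 = (-112/95)/(69/4) = -448/6555
  n = 4: D(4) = 4(4 + 11/4) = 27; numerator = 4(-448/6555) - 2(68/285) = -328/437; a_4 = (-328/437)/(27) = -328/11799

r = 9/2; a_0 = 1; a_1 = 16/15; a_2 = 68/285; a_3 = -448/6555; a_4 = -328/11799


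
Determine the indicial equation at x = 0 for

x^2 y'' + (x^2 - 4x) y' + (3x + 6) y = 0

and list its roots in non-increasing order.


Divide by x^2 to reach normal form y'' + P_1(x) y' + P_2(x) y = 0 with P_1(x) = 1 - 4/x and P_2(x) = 3/x + 6/x^2.
x = 0 is a singular point because the y'-coefficient 1 - 4/x has a pole at x = 0 and the y-coefficient 3/x + 6/x^2 has a pole at x = 0.
It is a regular singular point because x P_1(x) = p(x) = x - 4 and x^2 P_2(x) = q(x) = 3x + 6 are polynomials, hence analytic at x = 0.
p(0) = -4,  q(0) = 6.
Indicial equation: r(r-1) + p(0) r + q(0) = 0, i.e. r^2 + (p(0) - 1) r + q(0) = 0, i.e. r^2 - 5 r + 6 = 0.
Discriminant: (-5)^2 - 4(6) = 1, so r = (5 ± 1)/2.
Solving: r_1 = 3, r_2 = 2.

indicial: r^2 - 5 r + 6 = 0; roots r_1 = 3, r_2 = 2


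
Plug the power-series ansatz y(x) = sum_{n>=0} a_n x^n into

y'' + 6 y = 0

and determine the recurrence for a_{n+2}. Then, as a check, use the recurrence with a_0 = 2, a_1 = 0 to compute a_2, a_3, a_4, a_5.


Substitute y = sum_n a_n x^n into y'' + (const) y = 0.
y''(x) = sum_{n>=0} (n+2)(n+1) a_{n+2} x^n.
The ODE becomes sum_n [(n+2)(n+1) a_{n+2} + 6 a_n] x^n = 0.
Setting each coefficient to zero gives the recurrence:
  (n+2)(n+1) a_{n+2} + 6 a_n = 0,
  a_{n+2} = -6 / ((n+1)(n+2)) a_n.

Check with a_0 = 2, a_1 = 0 (apply the recurrence for n = 0, 1, 2, 3): a_0 = 2, a_1 = 0, a_2 = -6, a_3 = 0, a_4 = 3, a_5 = 0.

a_{n+2} = -6/((n+1)(n+2)) * a_n; check: a_0 = 2, a_1 = 0, a_2 = -6, a_3 = 0, a_4 = 3, a_5 = 0


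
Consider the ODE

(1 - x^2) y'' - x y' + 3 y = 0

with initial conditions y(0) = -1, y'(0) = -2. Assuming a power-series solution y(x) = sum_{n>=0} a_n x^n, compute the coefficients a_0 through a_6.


Ansatz: y(x) = sum_{n>=0} a_n x^n, so y'(x) = sum_{n>=1} n a_n x^(n-1) and y''(x) = sum_{n>=2} n(n-1) a_n x^(n-2).
Substitute into P(x) y'' + Q(x) y' + R(x) y = 0 with P(x) = 1 - x^2, Q(x) = -x, R(x) = 3, and match powers of x.
Initial conditions: a_0 = -1, a_1 = -2.
Setting the coefficient of each power of x to zero and solving order by order (substituting the coefficients already found):
  x^0: 2 a_2 + 3 a_0 = 0  ->  2 a_2 = -3 a_0 = 3  ->  a_2 = 3/2
  x^1: 6 a_3 + 2 a_1 = 0  ->  6 a_3 = -2 a_1 = 4  ->  a_3 = 2/3
  x^2: 12 a_4 - a_2 = 0  ->  12 a_4 = a_2 = 3/2  ->  a_4 = 1/8
  x^3: 20 a_5 - 6 a_3 = 0  ->  20 a_5 = 6 a_3 = 4  ->  a_5 = 1/5
  x^4: 30 a_6 - 13 a_4 = 0  ->  30 a_6 = 13 a_4 = 13/8  ->  a_6 = 13/240
Truncated series: y(x) = -1 - 2 x + (3/2) x^2 + (2/3) x^3 + (1/8) x^4 + (1/5) x^5 + (13/240) x^6 + O(x^7).

a_0 = -1; a_1 = -2; a_2 = 3/2; a_3 = 2/3; a_4 = 1/8; a_5 = 1/5; a_6 = 13/240


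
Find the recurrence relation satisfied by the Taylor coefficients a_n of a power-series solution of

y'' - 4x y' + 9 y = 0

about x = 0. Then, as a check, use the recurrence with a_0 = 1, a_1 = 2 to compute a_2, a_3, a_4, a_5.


Substitute y = sum_n a_n x^n.
y''(x) has coefficient (n+2)(n+1) a_{n+2} at x^n;
-4 x y'(x) has coefficient -4 n a_n at x^n (shift);
9 y(x) has coefficient 9 a_n at x^n.
Matching x^n: (n+2)(n+1) a_{n+2} + (-4n + 9) a_n = 0.
Thus a_{n+2} = (4n - 9) / ((n+1)(n+2)) * a_n.

Check with a_0 = 1, a_1 = 2 (apply the recurrence for n = 0, 1, 2, 3): a_0 = 1, a_1 = 2, a_2 = -9/2, a_3 = -5/3, a_4 = 3/8, a_5 = -1/4.

a_(n+2) = (4n - 9) / ((n+1)(n+2)) * a_n; check: a_0 = 1, a_1 = 2, a_2 = -9/2, a_3 = -5/3, a_4 = 3/8, a_5 = -1/4


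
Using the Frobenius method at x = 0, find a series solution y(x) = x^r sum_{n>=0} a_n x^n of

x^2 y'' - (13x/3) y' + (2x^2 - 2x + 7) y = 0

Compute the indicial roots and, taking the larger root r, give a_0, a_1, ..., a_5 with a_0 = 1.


Write in Frobenius form y'' + (p(x)/x) y' + (q(x)/x^2) y = 0:
  p(x) = -13/3,  q(x) = 2x^2 - 2x + 7.
Indicial equation: r(r-1) + (-13/3) r + (7) = 0 -> roots r_1 = 3, r_2 = 7/3.
Take r = r_1 = 3. Let y(x) = x^r sum_{n>=0} a_n x^n with a_0 = 1.
Substitute y = x^r sum a_n x^n and match x^{r+n}. The recurrence is
  D(n) a_n - 2 a_{n-1} + 2 a_{n-2} = 0,  where D(n) = (r+n)(r+n-1) + (-13/3)(r+n) + (7).
  a_n = [2 a_{n-1} - 2 a_{n-2}] / D(n).
Since the indicial polynomial factors as (r - r_1)(r - r_2), D(n) = (r_1 + n - r_1)(r_1 + n - r_2) = n(n + 2/3).
Evaluating step by step (a_0 = 1):
  n = 1: D(1) = 1(1 + 2/3) = 5/3; numerator = 2(1) = 2; a_1 = (2)/(5/3) = 6/5
  n = 2: D(2) = 2(2 + 2/3) = 16/3; numerator = 2(6/5) - 2(1) = 2/5; a_2 = (2/5)/(16/3) = 3/40
  n = 3: D(3) = 3(3 + 2/3) = 11; numerator = 2(3/40) - 2(6/5) = -9/4; a_3 = (-9/4)/(11) = -9/44
  n = 4: D(4) = 4(4 + 2/3) = 56/3; numerator = 2(-9/44) - 2(3/40) = -123/220; a_4 = (-123/220)/(56/3) = -369/12320
  n = 5: D(5) = 5(5 + 2/3) = 85/3; numerator = 2(-369/12320) - 2(-9/44) = 2151/6160; a_5 = (2151/6160)/(85/3) = 6453/523600

r = 3; a_0 = 1; a_1 = 6/5; a_2 = 3/40; a_3 = -9/44; a_4 = -369/12320; a_5 = 6453/523600


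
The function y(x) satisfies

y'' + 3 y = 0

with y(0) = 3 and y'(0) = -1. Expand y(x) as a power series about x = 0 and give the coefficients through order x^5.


Ansatz: y(x) = sum_{n>=0} a_n x^n, so y'(x) = sum_{n>=1} n a_n x^(n-1) and y''(x) = sum_{n>=2} n(n-1) a_n x^(n-2).
Substitute into P(x) y'' + Q(x) y' + R(x) y = 0 with P(x) = 1, Q(x) = 0, R(x) = 3, and match powers of x.
Initial conditions: a_0 = 3, a_1 = -1.
Setting the coefficient of each power of x to zero and solving order by order (substituting the coefficients already found):
  x^0: 2 a_2 + 3 a_0 = 0  ->  2 a_2 = -3 a_0 = -9  ->  a_2 = -9/2
  x^1: 6 a_3 + 3 a_1 = 0  ->  6 a_3 = -3 a_1 = 3  ->  a_3 = 1/2
  x^2: 12 a_4 + 3 a_2 = 0  ->  12 a_4 = -3 a_2 = 27/2  ->  a_4 = 9/8
  x^3: 20 a_5 + 3 a_3 = 0  ->  20 a_5 = -3 a_3 = -3/2  ->  a_5 = -3/40
Truncated series: y(x) = 3 - x - (9/2) x^2 + (1/2) x^3 + (9/8) x^4 - (3/40) x^5 + O(x^6).

a_0 = 3; a_1 = -1; a_2 = -9/2; a_3 = 1/2; a_4 = 9/8; a_5 = -3/40


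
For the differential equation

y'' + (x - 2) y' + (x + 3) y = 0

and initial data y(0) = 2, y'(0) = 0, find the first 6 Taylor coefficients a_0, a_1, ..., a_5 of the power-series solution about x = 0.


Ansatz: y(x) = sum_{n>=0} a_n x^n, so y'(x) = sum_{n>=1} n a_n x^(n-1) and y''(x) = sum_{n>=2} n(n-1) a_n x^(n-2).
Substitute into P(x) y'' + Q(x) y' + R(x) y = 0 with P(x) = 1, Q(x) = x - 2, R(x) = x + 3, and match powers of x.
Initial conditions: a_0 = 2, a_1 = 0.
Setting the coefficient of each power of x to zero and solving order by order (substituting the coefficients already found):
  x^0: 2 a_2 - 2 a_1 + 3 a_0 = 0  ->  2 a_2 = 2 a_1 - 3 a_0 = -6  ->  a_2 = -3
  x^1: 6 a_3 - 4 a_2 + 4 a_1 + a_0 = 0  ->  6 a_3 = 4 a_2 - 4 a_1 - a_0 = -14  ->  a_3 = -7/3
  x^2: 12 a_4 - 6 a_3 + 5 a_2 + a_1 = 0  ->  12 a_4 = 6 a_3 - 5 a_2 - a_1 = 1  ->  a_4 = 1/12
  x^3: 20 a_5 - 8 a_4 + 6 a_3 + a_2 = 0  ->  20 a_5 = 8 a_4 - 6 a_3 - a_2 = 53/3  ->  a_5 = 53/60
Truncated series: y(x) = 2 - 3 x^2 - (7/3) x^3 + (1/12) x^4 + (53/60) x^5 + O(x^6).

a_0 = 2; a_1 = 0; a_2 = -3; a_3 = -7/3; a_4 = 1/12; a_5 = 53/60


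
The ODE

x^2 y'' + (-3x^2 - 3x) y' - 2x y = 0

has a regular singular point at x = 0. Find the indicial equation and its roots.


Divide by x^2 to reach normal form y'' + P_1(x) y' + P_2(x) y = 0 with P_1(x) = -3 - 3/x and P_2(x) = -2/x.
x = 0 is a singular point because the y'-coefficient -3 - 3/x has a pole at x = 0 and the y-coefficient -2/x has a pole at x = 0.
It is a regular singular point because x P_1(x) = p(x) = -3x - 3 and x^2 P_2(x) = q(x) = -2x are polynomials, hence analytic at x = 0.
p(0) = -3,  q(0) = 0.
Indicial equation: r(r-1) + p(0) r + q(0) = 0, i.e. r^2 + (p(0) - 1) r + q(0) = 0, i.e. r^2 - 4 r = 0.
Discriminant: (-4)^2 - 4(0) = 16, so r = (4 ± 4)/2.
Solving: r_1 = 4, r_2 = 0.

indicial: r^2 - 4 r = 0; roots r_1 = 4, r_2 = 0


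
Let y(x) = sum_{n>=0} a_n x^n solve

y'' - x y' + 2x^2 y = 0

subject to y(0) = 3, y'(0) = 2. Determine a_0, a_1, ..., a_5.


Ansatz: y(x) = sum_{n>=0} a_n x^n, so y'(x) = sum_{n>=1} n a_n x^(n-1) and y''(x) = sum_{n>=2} n(n-1) a_n x^(n-2).
Substitute into P(x) y'' + Q(x) y' + R(x) y = 0 with P(x) = 1, Q(x) = -x, R(x) = 2x^2, and match powers of x.
Initial conditions: a_0 = 3, a_1 = 2.
Setting the coefficient of each power of x to zero and solving order by order (substituting the coefficients already found):
  x^0: 2 a_2 = 0  ->  a_2 = 0
  x^1: 6 a_3 - a_1 = 0  ->  6 a_3 = a_1 = 2  ->  a_3 = 1/3
  x^2: 12 a_4 - 2 a_2 + 2 a_0 = 0  ->  12 a_4 = 2 a_2 - 2 a_0 = -6  ->  a_4 = -1/2
  x^3: 20 a_5 - 3 a_3 + 2 a_1 = 0  ->  20 a_5 = 3 a_3 - 2 a_1 = -3  ->  a_5 = -3/20
Truncated series: y(x) = 3 + 2 x + (1/3) x^3 - (1/2) x^4 - (3/20) x^5 + O(x^6).

a_0 = 3; a_1 = 2; a_2 = 0; a_3 = 1/3; a_4 = -1/2; a_5 = -3/20
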